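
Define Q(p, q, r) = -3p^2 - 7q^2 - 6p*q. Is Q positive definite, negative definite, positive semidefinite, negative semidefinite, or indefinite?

Write A = [[-3, -3, 0], [-3, -7, 0], [0, 0, 0]].
Row-reducing A symmetrically gives the diagonal entries -3, -4, 0.
So there are 2 negative, 1 zero pivots.
Hence Q is negative semidefinite.

negative semidefinite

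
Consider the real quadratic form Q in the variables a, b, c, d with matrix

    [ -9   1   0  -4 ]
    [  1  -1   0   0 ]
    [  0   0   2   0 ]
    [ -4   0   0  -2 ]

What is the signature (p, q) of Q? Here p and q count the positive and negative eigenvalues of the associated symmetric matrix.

Symmetric row and column elimination reduces A to a congruent diagonal form with pivots -9, -8/9, 2, 0.
That gives 1 positive, 2 negative, 1 zero pivots.

(1, 2)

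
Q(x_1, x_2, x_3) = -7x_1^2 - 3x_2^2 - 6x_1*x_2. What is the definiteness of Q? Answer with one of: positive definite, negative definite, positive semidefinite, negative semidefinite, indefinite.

Write A = [[-7, -3, 0], [-3, -3, 0], [0, 0, 0]].
Applying the same elementary operations to the rows and columns of A produces a congruent diagonal matrix with entries -7, -12/7, 0.
So there are 2 negative, 1 zero pivots.
Hence Q is negative semidefinite.

negative semidefinite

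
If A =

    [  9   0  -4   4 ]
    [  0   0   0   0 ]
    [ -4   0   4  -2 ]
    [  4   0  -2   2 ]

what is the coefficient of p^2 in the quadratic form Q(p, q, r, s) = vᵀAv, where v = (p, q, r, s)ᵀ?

The coefficient of p^2 is the diagonal entry A[1,1] = 9.

9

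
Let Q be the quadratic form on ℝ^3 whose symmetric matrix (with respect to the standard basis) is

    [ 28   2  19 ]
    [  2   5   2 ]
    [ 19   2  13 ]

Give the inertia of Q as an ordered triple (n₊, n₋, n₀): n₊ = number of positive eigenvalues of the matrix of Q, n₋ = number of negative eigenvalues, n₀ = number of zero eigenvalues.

Congruent diagonalization of A (simultaneous row and column reduction) yields pivots 28, 34/7, 3/136.
So there are 3 positive pivots.

(3, 0, 0)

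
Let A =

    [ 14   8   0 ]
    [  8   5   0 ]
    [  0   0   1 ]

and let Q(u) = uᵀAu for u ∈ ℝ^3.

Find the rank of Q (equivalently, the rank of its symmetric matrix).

3

Symmetric row and column elimination reduces A to a congruent diagonal form with pivots 14, 3/7, 1.
So there are 3 positive pivots.
The rank is the number of nonzero pivots: 3.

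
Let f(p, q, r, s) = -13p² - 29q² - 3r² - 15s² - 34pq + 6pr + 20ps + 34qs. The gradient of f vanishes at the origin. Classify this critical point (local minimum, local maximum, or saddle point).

The Hessian at the origin is H = [[-26, -34, 6, 20], [-34, -58, 0, 34], [6, 0, -6, 0], [20, 34, 0, -30]].
An LDLᵀ factorisation of H has diagonal entries -26, -176/13, -3/44, -10.
So there are 4 negative pivots.
H is negative definite, so the origin is a strict local maximum.

local maximum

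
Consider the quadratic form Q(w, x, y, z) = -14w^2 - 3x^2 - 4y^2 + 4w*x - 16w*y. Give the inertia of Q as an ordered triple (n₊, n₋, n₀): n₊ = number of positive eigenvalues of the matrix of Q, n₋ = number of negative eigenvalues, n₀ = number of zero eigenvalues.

The symmetric matrix is A = [[-14, 2, -8, 0], [2, -3, 0, 0], [-8, 0, -4, 0], [0, 0, 0, 0]].
Applying the same elementary operations to the rows and columns of A produces a congruent diagonal matrix with entries -14, -19/7, 20/19, 0.
Counting signs: 1 positive, 2 negative, 1 zero.

(1, 2, 1)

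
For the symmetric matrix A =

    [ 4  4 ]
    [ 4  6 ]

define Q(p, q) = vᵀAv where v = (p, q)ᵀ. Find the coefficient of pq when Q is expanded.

The coefficient of pq is A[1,2] + A[2,1] = 2·4 = 8.

8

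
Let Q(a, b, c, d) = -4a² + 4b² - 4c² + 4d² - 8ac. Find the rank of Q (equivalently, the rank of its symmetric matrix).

3

Write A = [[-4, 0, -4, 0], [0, 4, 0, 0], [-4, 0, -4, 0], [0, 0, 0, 4]].
Symmetric row and column elimination reduces A to a congruent diagonal form with pivots -4, 4, 0, 4.
Counting signs: 2 positive, 1 negative, 1 zero.
The rank is the number of nonzero pivots: 3.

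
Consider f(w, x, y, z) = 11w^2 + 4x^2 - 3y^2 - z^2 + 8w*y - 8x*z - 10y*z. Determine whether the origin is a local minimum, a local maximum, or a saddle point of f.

The Hessian at the origin is H = [[22, 0, 8, 0], [0, 8, 0, -8], [8, 0, -6, -10], [0, -8, -10, -2]].
Symmetric row and column elimination reduces H to a congruent diagonal form with pivots 22, 8, -98/11, 60/49.
Counting signs: 3 positive, 1 negative.
H is indefinite, so the origin is a saddle point.

saddle point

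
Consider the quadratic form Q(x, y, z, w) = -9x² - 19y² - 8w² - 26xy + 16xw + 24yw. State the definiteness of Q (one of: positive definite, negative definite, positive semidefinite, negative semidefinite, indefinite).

The symmetric matrix is A = [[-9, -13, 0, 8], [-13, -19, 0, 12], [0, 0, 0, 0], [8, 12, 0, -8]].
Applying the same elementary operations to the rows and columns of A produces a congruent diagonal matrix with entries -9, -2/9, 0, 0.
Counting signs: 2 negative, 2 zero.
Hence Q is negative semidefinite.

negative semidefinite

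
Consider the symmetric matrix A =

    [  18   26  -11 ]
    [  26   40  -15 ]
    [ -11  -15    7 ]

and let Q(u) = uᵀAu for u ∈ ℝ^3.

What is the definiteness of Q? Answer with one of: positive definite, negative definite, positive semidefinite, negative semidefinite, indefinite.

indefinite

An LDLᵀ factorisation of A has diagonal entries 18, 22/9, -1/22.
Counting signs: 2 positive, 1 negative.
Hence Q is indefinite.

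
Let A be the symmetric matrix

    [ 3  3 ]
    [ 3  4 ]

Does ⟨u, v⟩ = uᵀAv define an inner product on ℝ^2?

yes

Applying the same elementary operations to the rows and columns of A produces a congruent diagonal matrix with entries 3, 1.
Counting signs: 2 positive.
Hence Q is positive definite.
⟨·,·⟩ is an inner product exactly when A is positive definite.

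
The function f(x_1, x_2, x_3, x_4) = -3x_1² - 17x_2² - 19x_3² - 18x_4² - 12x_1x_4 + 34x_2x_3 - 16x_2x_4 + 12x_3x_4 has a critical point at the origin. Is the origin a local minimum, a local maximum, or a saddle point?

local maximum

The Hessian at the origin is H = [[-6, 0, 0, -12], [0, -34, 34, -16], [0, 34, -38, 12], [-12, -16, 12, -36]].
Congruent diagonalization of H (simultaneous row and column reduction) yields pivots -6, -34, -4, -8/17.
Counting signs: 4 negative.
H is negative definite, so the origin is a strict local maximum.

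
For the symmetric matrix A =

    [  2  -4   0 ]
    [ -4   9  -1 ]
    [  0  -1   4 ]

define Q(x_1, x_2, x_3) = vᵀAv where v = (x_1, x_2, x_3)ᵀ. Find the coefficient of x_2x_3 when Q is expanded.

-2

The coefficient of x_2x_3 is A[2,3] + A[3,2] = 2·(-1) = -2.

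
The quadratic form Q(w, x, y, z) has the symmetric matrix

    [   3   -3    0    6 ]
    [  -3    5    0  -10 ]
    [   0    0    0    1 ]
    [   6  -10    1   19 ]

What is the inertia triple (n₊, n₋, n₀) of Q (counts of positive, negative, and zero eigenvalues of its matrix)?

(3, 1, 0)

By Sylvester's law of inertia any congruent diagonalization of A has 3 positive, 1 negative and 0 zero entries.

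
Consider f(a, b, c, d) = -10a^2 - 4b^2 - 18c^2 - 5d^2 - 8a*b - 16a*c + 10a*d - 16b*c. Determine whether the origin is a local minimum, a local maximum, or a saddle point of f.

local maximum

The Hessian at the origin is H = [[-20, -8, -16, 10], [-8, -8, -16, 0], [-16, -16, -36, 0], [10, 0, 0, -10]].
Row-reducing H symmetrically gives the diagonal entries -20, -24/5, -4, -5/3.
Counting signs: 4 negative.
H is negative definite, so the origin is a strict local maximum.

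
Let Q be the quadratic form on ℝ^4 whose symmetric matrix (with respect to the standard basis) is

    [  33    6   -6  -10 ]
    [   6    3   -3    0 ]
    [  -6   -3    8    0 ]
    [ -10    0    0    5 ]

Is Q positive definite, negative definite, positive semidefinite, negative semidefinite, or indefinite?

positive definite

Applying the same elementary operations to the rows and columns of A produces a congruent diagonal matrix with entries 33, 21/11, 5, 5/21.
So there are 4 positive pivots.
Hence Q is positive definite.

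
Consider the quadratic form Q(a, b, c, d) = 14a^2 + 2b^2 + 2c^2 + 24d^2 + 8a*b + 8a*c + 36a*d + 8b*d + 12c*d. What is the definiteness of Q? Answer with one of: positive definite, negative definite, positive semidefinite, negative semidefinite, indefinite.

Write A = [[14, 4, 4, 18], [4, 2, 0, 4], [4, 0, 2, 6], [18, 4, 6, 24]].
Row-reducing A symmetrically gives the diagonal entries 14, 6/7, -2/3, 0.
Counting signs: 2 positive, 1 negative, 1 zero.
Hence Q is indefinite.

indefinite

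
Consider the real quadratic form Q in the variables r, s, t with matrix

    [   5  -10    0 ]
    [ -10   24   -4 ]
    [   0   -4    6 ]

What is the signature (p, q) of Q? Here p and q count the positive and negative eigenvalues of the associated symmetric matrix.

Row-reducing A symmetrically gives the diagonal entries 5, 4, 2.
That gives 3 positive pivots.

(3, 0)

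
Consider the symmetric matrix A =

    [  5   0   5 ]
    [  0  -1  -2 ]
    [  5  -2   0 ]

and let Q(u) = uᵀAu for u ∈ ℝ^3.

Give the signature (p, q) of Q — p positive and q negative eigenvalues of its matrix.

An LDLᵀ factorisation of A has diagonal entries 5, -1, -1.
That gives 1 positive, 2 negative pivots.

(1, 2)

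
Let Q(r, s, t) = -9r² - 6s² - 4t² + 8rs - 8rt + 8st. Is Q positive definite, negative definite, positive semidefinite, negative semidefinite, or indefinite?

The symmetric matrix of Q is A = [[-9, 4, -4], [4, -6, 4], [-4, 4, -4]].
Leading principal minors: Δ_1 = -9, Δ_2 = 38, Δ_3 = -40.
The signs alternate starting with Δ_1 < 0, so by Sylvester's criterion Q is negative definite.

negative definite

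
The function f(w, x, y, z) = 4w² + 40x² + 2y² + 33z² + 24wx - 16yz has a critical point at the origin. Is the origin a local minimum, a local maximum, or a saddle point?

local minimum

The Hessian at the origin is H = [[8, 24, 0, 0], [24, 80, 0, 0], [0, 0, 4, -16], [0, 0, -16, 66]].
Symmetric row and column elimination reduces H to a congruent diagonal form with pivots 8, 8, 4, 2.
Counting signs: 4 positive.
H is positive definite, so the origin is a strict local minimum.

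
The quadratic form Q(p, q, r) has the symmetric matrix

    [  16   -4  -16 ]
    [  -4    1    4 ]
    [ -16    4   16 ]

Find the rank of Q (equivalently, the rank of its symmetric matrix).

Row-reducing A symmetrically gives the diagonal entries 16, 0, 0.
That gives 1 positive, 2 zero pivots.
The rank is the number of nonzero pivots: 1.

1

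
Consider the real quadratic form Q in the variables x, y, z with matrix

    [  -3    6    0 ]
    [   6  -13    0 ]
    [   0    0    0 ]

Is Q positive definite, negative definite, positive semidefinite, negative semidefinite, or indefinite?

negative semidefinite

Symmetric row and column elimination reduces A to a congruent diagonal form with pivots -3, -1, 0.
Counting signs: 2 negative, 1 zero.
Hence Q is negative semidefinite.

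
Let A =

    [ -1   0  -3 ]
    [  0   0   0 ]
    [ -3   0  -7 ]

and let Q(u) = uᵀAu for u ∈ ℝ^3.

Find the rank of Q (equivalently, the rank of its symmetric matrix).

Applying the same elementary operations to the rows and columns of A produces a congruent diagonal matrix with entries -1, 0, 2.
Counting signs: 1 positive, 1 negative, 1 zero.
The rank is the number of nonzero pivots: 2.

2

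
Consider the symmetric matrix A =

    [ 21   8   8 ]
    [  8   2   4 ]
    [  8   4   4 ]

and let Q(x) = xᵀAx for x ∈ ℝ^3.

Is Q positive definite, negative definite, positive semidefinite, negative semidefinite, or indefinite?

indefinite

Symmetric row and column elimination reduces A to a congruent diagonal form with pivots 21, -22/21, 20/11.
Counting signs: 2 positive, 1 negative.
Hence Q is indefinite.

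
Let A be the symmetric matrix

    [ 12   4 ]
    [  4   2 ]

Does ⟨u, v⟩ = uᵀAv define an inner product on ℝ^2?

yes

For the 2×2 matrix [[12, 4], [4, 2]]: det = 12·2 − (4)² = 8, trace = 14.
det > 0 so both eigenvalues share the sign of the trace; trace = 14 > 0 ⇒ both positive.
⟨·,·⟩ is an inner product exactly when A is positive definite.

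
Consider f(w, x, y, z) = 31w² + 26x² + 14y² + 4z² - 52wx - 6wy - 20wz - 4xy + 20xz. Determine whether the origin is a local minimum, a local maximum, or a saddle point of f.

The Hessian at the origin is H = [[62, -52, -6, -20], [-52, 52, -4, 20], [-6, -4, 28, 0], [-20, 20, 0, 8]].
Applying the same elementary operations to the rows and columns of H produces a congruent diagonal matrix with entries 62, 260/31, 230/13, 4/23.
So there are 4 positive pivots.
H is positive definite, so the origin is a strict local minimum.

local minimum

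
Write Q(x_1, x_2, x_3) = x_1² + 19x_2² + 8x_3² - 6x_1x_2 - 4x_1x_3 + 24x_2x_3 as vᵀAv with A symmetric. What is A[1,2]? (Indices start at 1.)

-3

The coefficient of x_1·x_2 in Q is -6. For a symmetric A this equals A[1,2] + A[2,1] = 2·A[1,2].
So A[1,2] = -6/2 = -3.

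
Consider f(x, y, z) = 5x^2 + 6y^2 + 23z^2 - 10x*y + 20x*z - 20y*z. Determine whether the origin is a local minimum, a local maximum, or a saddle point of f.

The Hessian at the origin is H = [[10, -10, 20], [-10, 12, -20], [20, -20, 46]].
Applying the same elementary operations to the rows and columns of H produces a congruent diagonal matrix with entries 10, 2, 6.
So there are 3 positive pivots.
H is positive definite, so the origin is a strict local minimum.

local minimum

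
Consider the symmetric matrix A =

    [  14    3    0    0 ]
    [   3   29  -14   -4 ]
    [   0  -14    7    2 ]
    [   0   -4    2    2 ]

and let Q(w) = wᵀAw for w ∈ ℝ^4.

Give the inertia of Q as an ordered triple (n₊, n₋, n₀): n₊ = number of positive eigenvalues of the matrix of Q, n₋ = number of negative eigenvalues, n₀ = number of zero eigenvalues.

Congruent diagonalization of A (simultaneous row and column reduction) yields pivots 14, 397/14, 35/397, 10/7.
So there are 4 positive pivots.

(4, 0, 0)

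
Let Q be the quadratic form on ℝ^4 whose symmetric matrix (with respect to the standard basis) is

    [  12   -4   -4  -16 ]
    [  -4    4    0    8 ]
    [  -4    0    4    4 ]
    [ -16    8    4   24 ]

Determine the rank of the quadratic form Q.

3

Symmetric row and column elimination reduces A to a congruent diagonal form with pivots 12, 8/3, 2, 0.
So there are 3 positive, 1 zero pivots.
The rank is the number of nonzero pivots: 3.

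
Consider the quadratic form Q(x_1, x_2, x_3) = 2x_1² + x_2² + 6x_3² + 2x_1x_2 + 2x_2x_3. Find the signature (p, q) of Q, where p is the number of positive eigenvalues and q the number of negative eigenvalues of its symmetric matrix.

(3, 0)

The associated matrix is A = [[2, 1, 0], [1, 1, 1], [0, 1, 6]].
An LDLᵀ factorisation of A has diagonal entries 2, 1/2, 4.
So there are 3 positive pivots.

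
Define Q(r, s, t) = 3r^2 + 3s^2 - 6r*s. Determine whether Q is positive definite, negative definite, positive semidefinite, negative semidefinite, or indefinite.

positive semidefinite

The symmetric matrix is A = [[3, -3, 0], [-3, 3, 0], [0, 0, 0]].
Applying the same elementary operations to the rows and columns of A produces a congruent diagonal matrix with entries 3, 0, 0.
That gives 1 positive, 2 zero pivots.
Hence Q is positive semidefinite.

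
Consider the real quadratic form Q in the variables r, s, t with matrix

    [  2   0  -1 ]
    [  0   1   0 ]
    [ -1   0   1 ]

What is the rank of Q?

Applying the same elementary operations to the rows and columns of A produces a congruent diagonal matrix with entries 2, 1, 1/2.
Counting signs: 3 positive.
The rank is the number of nonzero pivots: 3.

3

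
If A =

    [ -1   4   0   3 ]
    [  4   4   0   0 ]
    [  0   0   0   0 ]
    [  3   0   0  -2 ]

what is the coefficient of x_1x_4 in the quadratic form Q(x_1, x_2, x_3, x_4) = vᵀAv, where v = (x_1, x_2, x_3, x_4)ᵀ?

6

The coefficient of x_1x_4 is A[1,4] + A[4,1] = 2·3 = 6.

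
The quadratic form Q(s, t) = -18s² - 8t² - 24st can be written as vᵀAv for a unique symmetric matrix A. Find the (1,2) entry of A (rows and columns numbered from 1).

-12

The coefficient of s·t in Q is -24. For a symmetric A this equals A[1,2] + A[2,1] = 2·A[1,2].
So A[1,2] = -24/2 = -12.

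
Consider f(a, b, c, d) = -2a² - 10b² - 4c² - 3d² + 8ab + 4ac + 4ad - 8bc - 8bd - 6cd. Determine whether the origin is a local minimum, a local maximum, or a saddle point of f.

The Hessian at the origin is H = [[-4, 8, 4, 4], [8, -20, -8, -8], [4, -8, -8, -6], [4, -8, -6, -6]].
Symmetric row and column elimination reduces H to a congruent diagonal form with pivots -4, -4, -4, -1.
That gives 4 negative pivots.
H is negative definite, so the origin is a strict local maximum.

local maximum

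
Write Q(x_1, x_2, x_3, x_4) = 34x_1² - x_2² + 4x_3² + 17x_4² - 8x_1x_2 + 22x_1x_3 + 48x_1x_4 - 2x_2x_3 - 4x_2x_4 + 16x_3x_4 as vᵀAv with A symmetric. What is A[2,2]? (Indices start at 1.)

The coefficient of x_2² in Q is -1, and that is exactly A[2,2].

-1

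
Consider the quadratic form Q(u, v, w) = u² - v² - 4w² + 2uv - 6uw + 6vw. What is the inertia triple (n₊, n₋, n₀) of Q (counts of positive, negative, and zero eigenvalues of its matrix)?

(2, 1, 0)

The symmetric matrix is A = [[1, 1, -3], [1, -1, 3], [-3, 3, -4]].
Applying the same elementary operations to the rows and columns of A produces a congruent diagonal matrix with entries 1, -2, 5.
So there are 2 positive, 1 negative pivots.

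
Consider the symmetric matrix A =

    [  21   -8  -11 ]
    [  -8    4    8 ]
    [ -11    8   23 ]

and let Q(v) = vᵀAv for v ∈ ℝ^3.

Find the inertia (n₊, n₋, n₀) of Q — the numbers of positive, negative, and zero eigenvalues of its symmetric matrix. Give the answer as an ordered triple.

Congruent diagonalization of A (simultaneous row and column reduction) yields pivots 21, 20/21, 2.
So there are 3 positive pivots.

(3, 0, 0)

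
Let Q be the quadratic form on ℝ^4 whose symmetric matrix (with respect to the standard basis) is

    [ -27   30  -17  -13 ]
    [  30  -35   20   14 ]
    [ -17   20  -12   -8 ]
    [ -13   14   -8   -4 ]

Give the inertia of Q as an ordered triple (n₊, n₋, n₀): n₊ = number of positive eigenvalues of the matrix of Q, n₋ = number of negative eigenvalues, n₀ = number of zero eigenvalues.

(1, 3, 0)

Congruent diagonalization of A (simultaneous row and column reduction) yields pivots -27, -5/3, -5/9, 12/5.
So there are 1 positive, 3 negative pivots.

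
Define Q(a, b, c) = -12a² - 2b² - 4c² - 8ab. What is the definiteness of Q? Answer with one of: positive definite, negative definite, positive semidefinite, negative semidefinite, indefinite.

negative definite

The symmetric matrix of Q is A = [[-12, -4, 0], [-4, -2, 0], [0, 0, -4]].
Leading principal minors: Δ_1 = -12, Δ_2 = 8, Δ_3 = -32.
The signs alternate starting with Δ_1 < 0, so by Sylvester's criterion Q is negative definite.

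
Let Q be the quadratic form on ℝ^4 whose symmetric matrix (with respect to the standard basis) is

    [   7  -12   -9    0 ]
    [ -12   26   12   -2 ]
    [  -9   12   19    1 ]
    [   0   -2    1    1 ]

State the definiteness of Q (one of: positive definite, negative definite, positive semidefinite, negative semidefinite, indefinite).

positive definite

Leading principal minors: Δ_1 = 7, Δ_2 = 38, Δ_3 = 200, Δ_4 = 50.
All leading principal minors are positive, so by Sylvester's criterion Q is positive definite.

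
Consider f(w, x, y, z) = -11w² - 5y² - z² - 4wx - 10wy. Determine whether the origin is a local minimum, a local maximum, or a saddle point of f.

The Hessian at the origin is H = [[-22, -4, -10, 0], [-4, 0, 0, 0], [-10, 0, -10, 0], [0, 0, 0, -2]].
Symmetric row and column elimination reduces H to a congruent diagonal form with pivots -22, 8/11, -10, -2.
That gives 1 positive, 3 negative pivots.
H is indefinite, so the origin is a saddle point.

saddle point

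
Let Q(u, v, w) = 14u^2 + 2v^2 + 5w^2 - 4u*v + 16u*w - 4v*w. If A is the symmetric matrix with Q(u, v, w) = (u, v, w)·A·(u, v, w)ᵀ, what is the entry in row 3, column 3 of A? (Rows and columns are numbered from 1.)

The coefficient of w^2 in Q is 5, and that is exactly A[3,3].

5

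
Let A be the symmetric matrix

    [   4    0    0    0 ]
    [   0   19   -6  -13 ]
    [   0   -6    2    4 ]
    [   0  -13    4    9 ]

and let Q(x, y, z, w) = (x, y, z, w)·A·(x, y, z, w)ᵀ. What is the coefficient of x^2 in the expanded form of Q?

4

The coefficient of x^2 is the diagonal entry A[1,1] = 4.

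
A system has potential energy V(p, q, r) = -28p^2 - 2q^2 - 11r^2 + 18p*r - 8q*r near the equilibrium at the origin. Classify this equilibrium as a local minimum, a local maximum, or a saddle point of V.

local maximum

The Hessian at the origin is H = [[-56, 0, 18], [0, -4, -8], [18, -8, -22]].
Symmetric row and column elimination reduces H to a congruent diagonal form with pivots -56, -4, -3/14.
So there are 3 negative pivots.
H is negative definite, so the origin is a strict local maximum.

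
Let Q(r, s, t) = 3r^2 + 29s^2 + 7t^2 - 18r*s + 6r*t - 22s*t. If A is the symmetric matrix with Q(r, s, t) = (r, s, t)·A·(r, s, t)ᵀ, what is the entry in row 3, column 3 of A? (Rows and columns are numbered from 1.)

The coefficient of t^2 in Q is 7, and that is exactly A[3,3].

7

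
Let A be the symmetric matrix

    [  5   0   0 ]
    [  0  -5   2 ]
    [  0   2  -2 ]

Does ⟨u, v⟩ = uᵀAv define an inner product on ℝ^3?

Row-reducing A symmetrically gives the diagonal entries 5, -5, -6/5.
Counting signs: 1 positive, 2 negative.
Hence Q is indefinite.
⟨·,·⟩ is an inner product exactly when A is positive definite.

no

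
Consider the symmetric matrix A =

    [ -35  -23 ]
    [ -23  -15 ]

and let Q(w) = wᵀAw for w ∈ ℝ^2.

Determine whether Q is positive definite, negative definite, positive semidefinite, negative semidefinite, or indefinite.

For the 2×2 matrix [[-35, -23], [-23, -15]]: det = -35·-15 − (-23)² = -4, trace = -50.
det < 0 so the eigenvalues have opposite signs; the form is indefinite.

indefinite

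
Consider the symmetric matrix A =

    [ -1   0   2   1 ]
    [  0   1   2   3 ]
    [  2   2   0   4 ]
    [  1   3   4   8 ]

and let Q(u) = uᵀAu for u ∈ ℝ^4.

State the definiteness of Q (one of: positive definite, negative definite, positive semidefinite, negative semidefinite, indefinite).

indefinite

Congruent diagonalization of A (simultaneous row and column reduction) yields pivots -1, 1, 0, 0.
So there are 1 positive, 1 negative, 2 zero pivots.
Hence Q is indefinite.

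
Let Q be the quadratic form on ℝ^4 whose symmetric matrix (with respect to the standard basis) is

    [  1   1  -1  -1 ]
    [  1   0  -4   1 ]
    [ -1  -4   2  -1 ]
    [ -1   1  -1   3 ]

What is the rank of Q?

Row-reducing A symmetrically gives the diagonal entries 1, -1, 10, -2/5.
Counting signs: 2 positive, 2 negative.
The rank is the number of nonzero pivots: 4.

4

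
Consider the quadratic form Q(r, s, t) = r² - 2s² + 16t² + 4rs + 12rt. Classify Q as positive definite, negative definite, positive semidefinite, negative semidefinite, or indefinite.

indefinite

The associated matrix is A = [[1, 2, 6], [2, -2, 0], [6, 0, 16]].
Symmetric row and column elimination reduces A to a congruent diagonal form with pivots 1, -6, 4.
So there are 2 positive, 1 negative pivots.
Hence Q is indefinite.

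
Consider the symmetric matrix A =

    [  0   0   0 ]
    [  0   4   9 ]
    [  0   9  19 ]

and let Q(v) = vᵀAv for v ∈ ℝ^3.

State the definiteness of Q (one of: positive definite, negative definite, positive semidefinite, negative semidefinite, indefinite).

Symmetric row and column elimination reduces A to a congruent diagonal form with pivots 0, 4, -5/4.
Counting signs: 1 positive, 1 negative, 1 zero.
Hence Q is indefinite.

indefinite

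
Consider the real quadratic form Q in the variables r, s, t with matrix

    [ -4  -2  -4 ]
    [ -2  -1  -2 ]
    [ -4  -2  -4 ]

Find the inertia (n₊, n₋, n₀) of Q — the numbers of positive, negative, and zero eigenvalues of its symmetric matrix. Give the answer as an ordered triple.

(0, 1, 2)

Symmetric row and column elimination reduces A to a congruent diagonal form with pivots -4, 0, 0.
That gives 1 negative, 2 zero pivots.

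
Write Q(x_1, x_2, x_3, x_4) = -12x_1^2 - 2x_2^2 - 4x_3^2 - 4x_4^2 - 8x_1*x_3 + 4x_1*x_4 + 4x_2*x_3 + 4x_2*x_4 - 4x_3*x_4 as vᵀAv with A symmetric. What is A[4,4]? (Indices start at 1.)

The coefficient of x_4^2 in Q is -4, and that is exactly A[4,4].

-4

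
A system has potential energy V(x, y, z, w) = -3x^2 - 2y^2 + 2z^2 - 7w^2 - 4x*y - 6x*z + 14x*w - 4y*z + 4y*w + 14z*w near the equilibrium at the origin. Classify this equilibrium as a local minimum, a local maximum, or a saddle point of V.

The Hessian at the origin is H = [[-6, -4, -6, 14], [-4, -4, -4, 4], [-6, -4, 4, 14], [14, 4, 14, -14]].
An LDLᵀ factorisation of H has diagonal entries -6, -4/3, 10, 40.
So there are 2 positive, 2 negative pivots.
H is indefinite, so the origin is a saddle point.

saddle point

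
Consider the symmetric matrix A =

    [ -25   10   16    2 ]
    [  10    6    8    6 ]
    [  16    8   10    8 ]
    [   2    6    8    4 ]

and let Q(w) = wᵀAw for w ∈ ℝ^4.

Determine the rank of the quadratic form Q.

4

Row-reducing A symmetrically gives the diagonal entries -25, 10, -62/125, 2/31.
That gives 2 positive, 2 negative pivots.
The rank is the number of nonzero pivots: 4.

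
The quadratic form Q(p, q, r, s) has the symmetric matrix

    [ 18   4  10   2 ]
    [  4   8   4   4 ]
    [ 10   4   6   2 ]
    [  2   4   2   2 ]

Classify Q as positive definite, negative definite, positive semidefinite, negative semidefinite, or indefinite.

Row-reducing A symmetrically gives the diagonal entries 18, 64/9, 0, 0.
So there are 2 positive, 2 zero pivots.
Hence Q is positive semidefinite.

positive semidefinite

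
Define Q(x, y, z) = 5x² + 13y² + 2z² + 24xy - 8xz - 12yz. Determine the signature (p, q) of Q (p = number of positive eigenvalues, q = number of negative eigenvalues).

(1, 2)

The associated matrix is A = [[5, 12, -4], [12, 13, -6], [-4, -6, 2]].
Symmetric row and column elimination reduces A to a congruent diagonal form with pivots 5, -79/5, -30/79.
Counting signs: 1 positive, 2 negative.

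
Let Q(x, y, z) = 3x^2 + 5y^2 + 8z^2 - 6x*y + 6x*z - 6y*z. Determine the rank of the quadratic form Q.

3

The associated matrix is A = [[3, -3, 3], [-3, 5, -3], [3, -3, 8]].
Congruent diagonalization of A (simultaneous row and column reduction) yields pivots 3, 2, 5.
Counting signs: 3 positive.
The rank is the number of nonzero pivots: 3.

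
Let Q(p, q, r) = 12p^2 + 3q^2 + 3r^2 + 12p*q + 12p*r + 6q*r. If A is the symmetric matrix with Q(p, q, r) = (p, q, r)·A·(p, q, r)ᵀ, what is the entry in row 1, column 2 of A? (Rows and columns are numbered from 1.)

The coefficient of p·q in Q is 12. For a symmetric A this equals A[1,2] + A[2,1] = 2·A[1,2].
So A[1,2] = 12/2 = 6.

6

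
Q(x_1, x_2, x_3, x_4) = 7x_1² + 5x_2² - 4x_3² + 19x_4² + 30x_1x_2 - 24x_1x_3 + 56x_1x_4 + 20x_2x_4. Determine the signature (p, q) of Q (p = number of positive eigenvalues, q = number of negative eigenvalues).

The associated matrix is A = [[7, 15, -12, 28], [15, 5, 0, 10], [-12, 0, -4, 0], [28, 10, 0, 19]].
Applying the same elementary operations to the rows and columns of A produces a congruent diagonal matrix with entries 7, -190/7, -4/19, 1.
Counting signs: 2 positive, 2 negative.

(2, 2)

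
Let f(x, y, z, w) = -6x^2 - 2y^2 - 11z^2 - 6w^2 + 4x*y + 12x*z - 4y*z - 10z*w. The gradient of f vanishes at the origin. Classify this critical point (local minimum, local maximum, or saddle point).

local maximum

The Hessian at the origin is H = [[-12, 4, 12, 0], [4, -4, -4, 0], [12, -4, -22, -10], [0, 0, -10, -12]].
Congruent diagonalization of H (simultaneous row and column reduction) yields pivots -12, -8/3, -10, -2.
That gives 4 negative pivots.
H is negative definite, so the origin is a strict local maximum.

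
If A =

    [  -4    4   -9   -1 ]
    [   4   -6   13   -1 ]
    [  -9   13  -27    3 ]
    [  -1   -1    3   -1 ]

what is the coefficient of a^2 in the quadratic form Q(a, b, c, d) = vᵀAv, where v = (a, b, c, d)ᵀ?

-4

The coefficient of a^2 is the diagonal entry A[1,1] = -4.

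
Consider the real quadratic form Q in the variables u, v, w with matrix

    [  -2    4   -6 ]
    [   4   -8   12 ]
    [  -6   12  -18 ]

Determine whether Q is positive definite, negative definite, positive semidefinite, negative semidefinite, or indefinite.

Congruent diagonalization of A (simultaneous row and column reduction) yields pivots -2, 0, 0.
Counting signs: 1 negative, 2 zero.
Hence Q is negative semidefinite.

negative semidefinite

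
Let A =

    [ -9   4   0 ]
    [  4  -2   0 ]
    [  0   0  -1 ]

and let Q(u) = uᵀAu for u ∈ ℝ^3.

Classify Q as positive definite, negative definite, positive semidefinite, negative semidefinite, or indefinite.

negative definite

Leading principal minors: Δ_1 = -9, Δ_2 = 2, Δ_3 = -2.
The signs alternate starting with Δ_1 < 0, so by Sylvester's criterion Q is negative definite.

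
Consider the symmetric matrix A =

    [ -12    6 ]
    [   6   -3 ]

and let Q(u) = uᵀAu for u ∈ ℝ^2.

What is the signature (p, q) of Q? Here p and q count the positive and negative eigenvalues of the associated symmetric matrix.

(0, 1)

Applying the same elementary operations to the rows and columns of A produces a congruent diagonal matrix with entries -12, 0.
So there are 1 negative, 1 zero pivots.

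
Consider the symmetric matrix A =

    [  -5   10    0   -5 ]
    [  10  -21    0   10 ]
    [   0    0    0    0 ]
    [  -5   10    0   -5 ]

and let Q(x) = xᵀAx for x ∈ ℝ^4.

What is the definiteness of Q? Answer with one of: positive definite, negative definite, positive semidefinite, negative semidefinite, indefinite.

negative semidefinite

Row-reducing A symmetrically gives the diagonal entries -5, -1, 0, 0.
That gives 2 negative, 2 zero pivots.
Hence Q is negative semidefinite.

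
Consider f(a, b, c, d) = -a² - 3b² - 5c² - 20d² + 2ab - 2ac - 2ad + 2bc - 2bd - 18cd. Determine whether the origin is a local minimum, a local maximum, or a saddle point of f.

local maximum

The Hessian at the origin is H = [[-2, 2, -2, -2], [2, -6, 2, -2], [-2, 2, -10, -18], [-2, -2, -18, -40]].
Row-reducing H symmetrically gives the diagonal entries -2, -4, -8, -2.
That gives 4 negative pivots.
H is negative definite, so the origin is a strict local maximum.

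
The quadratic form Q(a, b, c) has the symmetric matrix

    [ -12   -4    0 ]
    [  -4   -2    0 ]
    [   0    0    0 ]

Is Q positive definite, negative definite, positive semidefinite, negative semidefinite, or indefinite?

negative semidefinite

Symmetric row and column elimination reduces A to a congruent diagonal form with pivots -12, -2/3, 0.
Counting signs: 2 negative, 1 zero.
Hence Q is negative semidefinite.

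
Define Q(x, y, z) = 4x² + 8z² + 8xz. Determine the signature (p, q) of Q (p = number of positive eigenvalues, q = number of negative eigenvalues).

The symmetric matrix is A = [[4, 0, 4], [0, 0, 0], [4, 0, 8]].
Applying the same elementary operations to the rows and columns of A produces a congruent diagonal matrix with entries 4, 0, 4.
That gives 2 positive, 1 zero pivots.

(2, 0)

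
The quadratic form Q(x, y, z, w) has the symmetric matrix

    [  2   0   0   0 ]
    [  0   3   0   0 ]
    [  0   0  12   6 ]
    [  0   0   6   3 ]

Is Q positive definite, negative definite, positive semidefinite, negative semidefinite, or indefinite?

Symmetric row and column elimination reduces A to a congruent diagonal form with pivots 2, 3, 12, 0.
That gives 3 positive, 1 zero pivots.
Hence Q is positive semidefinite.

positive semidefinite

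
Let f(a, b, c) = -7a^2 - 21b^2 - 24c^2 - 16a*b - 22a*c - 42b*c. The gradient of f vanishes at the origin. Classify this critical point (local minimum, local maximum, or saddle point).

local maximum

The Hessian at the origin is H = [[-14, -16, -22], [-16, -42, -42], [-22, -42, -48]].
Applying the same elementary operations to the rows and columns of H produces a congruent diagonal matrix with entries -14, -166/7, -120/83.
That gives 3 negative pivots.
H is negative definite, so the origin is a strict local maximum.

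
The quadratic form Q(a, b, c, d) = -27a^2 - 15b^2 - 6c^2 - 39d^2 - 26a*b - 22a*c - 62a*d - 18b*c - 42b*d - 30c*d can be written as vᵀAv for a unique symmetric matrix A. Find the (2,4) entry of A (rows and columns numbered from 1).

The coefficient of b·d in Q is -42. For a symmetric A this equals A[2,4] + A[4,2] = 2·A[2,4].
So A[2,4] = -42/2 = -21.

-21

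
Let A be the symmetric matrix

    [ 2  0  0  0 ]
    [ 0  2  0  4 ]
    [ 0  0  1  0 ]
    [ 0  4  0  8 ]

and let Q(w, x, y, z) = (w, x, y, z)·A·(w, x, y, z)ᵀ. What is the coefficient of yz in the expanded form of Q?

0

The coefficient of yz is A[3,4] + A[4,3] = 2·0 = 0.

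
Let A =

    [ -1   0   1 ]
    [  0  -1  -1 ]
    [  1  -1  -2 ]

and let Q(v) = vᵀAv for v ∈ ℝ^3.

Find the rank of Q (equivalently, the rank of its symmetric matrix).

2

Applying the same elementary operations to the rows and columns of A produces a congruent diagonal matrix with entries -1, -1, 0.
So there are 2 negative, 1 zero pivots.
The rank is the number of nonzero pivots: 2.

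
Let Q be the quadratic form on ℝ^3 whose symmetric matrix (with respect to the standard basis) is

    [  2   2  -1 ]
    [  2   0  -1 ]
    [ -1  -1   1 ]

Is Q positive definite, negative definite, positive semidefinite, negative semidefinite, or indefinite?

Row-reducing A symmetrically gives the diagonal entries 2, -2, 1/2.
Counting signs: 2 positive, 1 negative.
Hence Q is indefinite.

indefinite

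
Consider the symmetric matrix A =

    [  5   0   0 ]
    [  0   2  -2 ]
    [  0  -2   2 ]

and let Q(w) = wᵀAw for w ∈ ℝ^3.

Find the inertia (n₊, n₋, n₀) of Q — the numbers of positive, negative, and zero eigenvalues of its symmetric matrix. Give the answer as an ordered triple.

(2, 0, 1)

Row-reducing A symmetrically gives the diagonal entries 5, 2, 0.
So there are 2 positive, 1 zero pivots.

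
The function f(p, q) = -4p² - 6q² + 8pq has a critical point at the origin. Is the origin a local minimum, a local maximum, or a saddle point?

local maximum

The Hessian at the origin is H = [[-8, 8], [8, -12]].
det H = -8·-12 − (8)² = 32 > 0 and H[1,1] = -8 < 0, so H is negative definite.
Therefore the origin is a local maximum.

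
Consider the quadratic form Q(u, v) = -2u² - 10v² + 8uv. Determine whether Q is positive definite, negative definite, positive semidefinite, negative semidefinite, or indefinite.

The symmetric matrix of Q is [[-2, 4], [4, -10]].
For the 2×2 matrix [[-2, 4], [4, -10]]: det = -2·-10 − (4)² = 4, trace = -12.
det > 0 so both eigenvalues share the sign of the trace; trace = -12 < 0 ⇒ both negative.

negative definite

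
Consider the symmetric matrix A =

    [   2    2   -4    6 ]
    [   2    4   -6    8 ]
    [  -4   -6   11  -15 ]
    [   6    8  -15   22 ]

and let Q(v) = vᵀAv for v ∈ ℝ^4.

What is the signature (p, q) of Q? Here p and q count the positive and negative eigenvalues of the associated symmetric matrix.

(4, 0)

Symmetric row and column elimination reduces A to a congruent diagonal form with pivots 2, 2, 1, 1.
That gives 4 positive pivots.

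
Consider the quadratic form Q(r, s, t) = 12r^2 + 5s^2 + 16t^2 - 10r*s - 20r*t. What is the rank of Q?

The symmetric matrix is A = [[12, -5, -10], [-5, 5, 0], [-10, 0, 16]].
An LDLᵀ factorisation of A has diagonal entries 12, 35/12, 12/7.
That gives 3 positive pivots.
The rank is the number of nonzero pivots: 3.

3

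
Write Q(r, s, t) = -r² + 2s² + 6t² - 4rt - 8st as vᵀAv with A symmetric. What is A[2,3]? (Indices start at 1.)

-4

The coefficient of s·t in Q is -8. For a symmetric A this equals A[2,3] + A[3,2] = 2·A[2,3].
So A[2,3] = -8/2 = -4.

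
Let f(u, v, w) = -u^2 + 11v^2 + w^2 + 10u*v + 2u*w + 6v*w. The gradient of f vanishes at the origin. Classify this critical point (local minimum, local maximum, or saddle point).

saddle point

The Hessian at the origin is H = [[-2, 10, 2], [10, 22, 6], [2, 6, 2]].
Applying the same elementary operations to the rows and columns of H produces a congruent diagonal matrix with entries -2, 72, 4/9.
That gives 2 positive, 1 negative pivots.
H is indefinite, so the origin is a saddle point.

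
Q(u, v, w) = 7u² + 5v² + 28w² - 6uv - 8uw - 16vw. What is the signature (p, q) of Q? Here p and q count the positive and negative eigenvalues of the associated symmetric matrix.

(3, 0)

The associated matrix is A = [[7, -3, -4], [-3, 5, -8], [-4, -8, 28]].
Congruent diagonalization of A (simultaneous row and column reduction) yields pivots 7, 26/7, 4/13.
So there are 3 positive pivots.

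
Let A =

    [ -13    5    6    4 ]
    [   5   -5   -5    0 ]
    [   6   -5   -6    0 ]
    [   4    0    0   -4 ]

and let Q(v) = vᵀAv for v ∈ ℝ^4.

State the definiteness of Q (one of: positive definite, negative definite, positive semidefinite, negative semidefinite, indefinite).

negative definite

Row-reducing A symmetrically gives the diagonal entries -13, -40/13, -7/8, -12/7.
That gives 4 negative pivots.
Hence Q is negative definite.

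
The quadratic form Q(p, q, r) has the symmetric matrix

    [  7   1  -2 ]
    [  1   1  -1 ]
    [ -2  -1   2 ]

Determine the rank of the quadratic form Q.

3

An LDLᵀ factorisation of A has diagonal entries 7, 6/7, 5/6.
That gives 3 positive pivots.
The rank is the number of nonzero pivots: 3.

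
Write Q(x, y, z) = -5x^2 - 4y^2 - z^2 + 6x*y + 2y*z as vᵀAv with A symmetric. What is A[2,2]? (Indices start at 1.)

-4

The coefficient of y^2 in Q is -4, and that is exactly A[2,2].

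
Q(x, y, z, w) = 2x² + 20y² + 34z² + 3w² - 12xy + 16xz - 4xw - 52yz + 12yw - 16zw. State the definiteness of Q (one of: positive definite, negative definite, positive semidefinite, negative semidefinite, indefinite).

The symmetric matrix is A = [[2, -6, 8, -2], [-6, 20, -26, 6], [8, -26, 34, -8], [-2, 6, -8, 3]].
Symmetric row and column elimination reduces A to a congruent diagonal form with pivots 2, 2, 0, 1.
So there are 3 positive, 1 zero pivots.
Hence Q is positive semidefinite.

positive semidefinite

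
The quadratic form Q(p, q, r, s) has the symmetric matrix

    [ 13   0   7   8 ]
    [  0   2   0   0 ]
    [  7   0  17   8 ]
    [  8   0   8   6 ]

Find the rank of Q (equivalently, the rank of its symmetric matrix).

Applying the same elementary operations to the rows and columns of A produces a congruent diagonal matrix with entries 13, 2, 172/13, 2/43.
So there are 4 positive pivots.
The rank is the number of nonzero pivots: 4.

4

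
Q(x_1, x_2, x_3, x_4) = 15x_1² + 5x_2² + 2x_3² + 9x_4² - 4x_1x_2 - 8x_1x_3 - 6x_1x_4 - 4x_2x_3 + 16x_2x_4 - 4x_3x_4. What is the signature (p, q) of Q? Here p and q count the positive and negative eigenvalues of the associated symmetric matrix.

(2, 1)

The associated matrix is A = [[15, -2, -4, -3], [-2, 5, -2, 8], [-4, -2, 2, -2], [-3, 8, -2, 9]].
Symmetric row and column elimination reduces A to a congruent diagonal form with pivots 15, 71/15, -30/71, 0.
So there are 2 positive, 1 negative, 1 zero pivots.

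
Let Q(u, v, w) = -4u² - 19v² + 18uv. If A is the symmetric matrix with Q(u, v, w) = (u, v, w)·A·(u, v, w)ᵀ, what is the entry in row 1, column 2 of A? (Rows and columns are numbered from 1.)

9

The coefficient of u·v in Q is 18. For a symmetric A this equals A[1,2] + A[2,1] = 2·A[1,2].
So A[1,2] = 18/2 = 9.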